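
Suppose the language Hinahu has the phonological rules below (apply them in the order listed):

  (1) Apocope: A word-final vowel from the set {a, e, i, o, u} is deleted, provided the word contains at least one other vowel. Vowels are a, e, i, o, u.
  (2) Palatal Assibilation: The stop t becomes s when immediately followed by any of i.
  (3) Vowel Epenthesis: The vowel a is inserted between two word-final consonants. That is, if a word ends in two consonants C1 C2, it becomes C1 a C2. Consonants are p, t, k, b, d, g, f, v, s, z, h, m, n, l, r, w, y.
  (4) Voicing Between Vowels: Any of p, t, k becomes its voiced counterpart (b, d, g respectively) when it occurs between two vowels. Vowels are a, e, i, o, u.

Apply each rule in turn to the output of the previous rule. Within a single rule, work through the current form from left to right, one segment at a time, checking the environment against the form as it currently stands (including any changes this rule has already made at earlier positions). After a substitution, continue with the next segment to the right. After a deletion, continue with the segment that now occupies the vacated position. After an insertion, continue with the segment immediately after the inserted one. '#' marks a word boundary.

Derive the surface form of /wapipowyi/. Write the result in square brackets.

[wabiboway]

(1) Apocope: [wapipowyi] → [wapipowy]
(2) Palatal Assibilation: no change — [wapipowy]
(3) Vowel Epenthesis: [wapipowy] → [wapipoway]
(4) Voicing Between Vowels: [wapipoway] → [wabiboway]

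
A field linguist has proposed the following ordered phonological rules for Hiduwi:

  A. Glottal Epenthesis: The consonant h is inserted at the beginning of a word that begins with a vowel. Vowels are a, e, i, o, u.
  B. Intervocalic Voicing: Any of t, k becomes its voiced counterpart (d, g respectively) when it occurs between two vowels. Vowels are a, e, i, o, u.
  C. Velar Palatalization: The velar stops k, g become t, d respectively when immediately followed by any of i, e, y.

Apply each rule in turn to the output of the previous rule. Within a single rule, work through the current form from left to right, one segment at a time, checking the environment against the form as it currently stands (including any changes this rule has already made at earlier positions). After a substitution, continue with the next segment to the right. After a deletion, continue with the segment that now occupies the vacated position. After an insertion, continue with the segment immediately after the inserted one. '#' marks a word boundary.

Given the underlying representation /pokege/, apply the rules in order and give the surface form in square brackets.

[podede]

A Glottal Epenthesis: no change — [pokege]
B Intervocalic Voicing: [pokege] → [pogege]
C Velar Palatalization: [pogege] → [podede]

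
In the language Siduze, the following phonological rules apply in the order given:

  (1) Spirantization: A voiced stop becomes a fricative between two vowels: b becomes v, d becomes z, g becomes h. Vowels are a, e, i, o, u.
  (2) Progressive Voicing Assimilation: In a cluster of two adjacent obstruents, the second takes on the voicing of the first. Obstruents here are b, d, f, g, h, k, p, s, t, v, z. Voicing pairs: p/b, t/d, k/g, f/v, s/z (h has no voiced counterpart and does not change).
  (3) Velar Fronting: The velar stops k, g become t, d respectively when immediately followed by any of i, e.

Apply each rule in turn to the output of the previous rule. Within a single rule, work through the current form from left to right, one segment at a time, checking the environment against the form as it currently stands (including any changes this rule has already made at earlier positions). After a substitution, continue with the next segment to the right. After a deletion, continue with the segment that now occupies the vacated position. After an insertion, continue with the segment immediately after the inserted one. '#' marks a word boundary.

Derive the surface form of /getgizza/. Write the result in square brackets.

(1) Spirantization: no change — [getgizza]
(2) Progressive Voicing Assimilation: [getgizza] → [getkizza]
(3) Velar Fronting: [getkizza] → [dettizza]

[dettizza]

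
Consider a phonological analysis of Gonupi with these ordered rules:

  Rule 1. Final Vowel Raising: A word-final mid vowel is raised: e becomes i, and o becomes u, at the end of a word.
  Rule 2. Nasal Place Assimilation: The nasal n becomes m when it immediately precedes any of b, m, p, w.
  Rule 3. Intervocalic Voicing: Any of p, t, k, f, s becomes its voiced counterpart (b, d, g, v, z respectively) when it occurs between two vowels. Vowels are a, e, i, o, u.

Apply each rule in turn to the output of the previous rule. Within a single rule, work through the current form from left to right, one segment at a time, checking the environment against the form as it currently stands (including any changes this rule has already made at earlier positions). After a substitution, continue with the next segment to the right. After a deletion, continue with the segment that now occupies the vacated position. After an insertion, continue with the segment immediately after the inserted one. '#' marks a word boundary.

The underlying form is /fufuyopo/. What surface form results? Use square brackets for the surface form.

[fuvuyobu]

Rule 1 Final Vowel Raising: [fufuyopo] → [fufuyopu]
Rule 2 Nasal Place Assimilation: no change — [fufuyopu]
Rule 3 Intervocalic Voicing: [fufuyopu] → [fuvuyobu]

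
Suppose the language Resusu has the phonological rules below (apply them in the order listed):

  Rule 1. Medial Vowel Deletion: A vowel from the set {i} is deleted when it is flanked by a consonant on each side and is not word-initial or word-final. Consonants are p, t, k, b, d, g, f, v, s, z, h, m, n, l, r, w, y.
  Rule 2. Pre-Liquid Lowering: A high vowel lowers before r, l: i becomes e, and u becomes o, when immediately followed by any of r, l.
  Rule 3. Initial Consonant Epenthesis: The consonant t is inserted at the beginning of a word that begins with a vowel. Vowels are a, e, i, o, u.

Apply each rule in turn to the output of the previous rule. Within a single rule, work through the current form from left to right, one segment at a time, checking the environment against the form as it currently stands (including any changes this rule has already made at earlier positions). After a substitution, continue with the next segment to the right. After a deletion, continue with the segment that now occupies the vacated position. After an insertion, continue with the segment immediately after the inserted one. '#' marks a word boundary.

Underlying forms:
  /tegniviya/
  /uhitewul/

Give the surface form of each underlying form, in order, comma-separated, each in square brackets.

/tegniviya/:
  Rule 1 Medial Vowel Deletion: [tegniviya] → [tegnvya]
  Rule 2 Pre-Liquid Lowering: no change — [tegnvya]
  Rule 3 Initial Consonant Epenthesis: no change — [tegnvya]
/uhitewul/:
  Rule 1 Medial Vowel Deletion: [uhitewul] → [uhtewul]
  Rule 2 Pre-Liquid Lowering: [uhtewul] → [uhtewol]
  Rule 3 Initial Consonant Epenthesis: [uhtewol] → [tuhtewol]

[tegnvya], [tuhtewol]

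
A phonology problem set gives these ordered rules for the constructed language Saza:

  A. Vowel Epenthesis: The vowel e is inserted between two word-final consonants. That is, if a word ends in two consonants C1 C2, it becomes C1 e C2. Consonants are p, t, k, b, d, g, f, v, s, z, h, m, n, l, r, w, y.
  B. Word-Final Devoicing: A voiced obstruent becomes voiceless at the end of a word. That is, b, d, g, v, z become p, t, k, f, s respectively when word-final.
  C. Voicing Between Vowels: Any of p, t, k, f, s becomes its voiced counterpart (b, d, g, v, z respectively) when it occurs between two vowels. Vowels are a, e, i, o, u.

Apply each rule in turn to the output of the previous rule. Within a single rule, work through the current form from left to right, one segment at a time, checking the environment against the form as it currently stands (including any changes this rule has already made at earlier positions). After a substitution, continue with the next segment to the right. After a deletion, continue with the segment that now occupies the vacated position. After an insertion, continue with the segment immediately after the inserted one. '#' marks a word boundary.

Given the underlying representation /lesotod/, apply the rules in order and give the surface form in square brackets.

[lezodot]

A Vowel Epenthesis: no change — [lesotod]
B Word-Final Devoicing: [lesotod] → [lesotot]
C Voicing Between Vowels: [lesotot] → [lezodot]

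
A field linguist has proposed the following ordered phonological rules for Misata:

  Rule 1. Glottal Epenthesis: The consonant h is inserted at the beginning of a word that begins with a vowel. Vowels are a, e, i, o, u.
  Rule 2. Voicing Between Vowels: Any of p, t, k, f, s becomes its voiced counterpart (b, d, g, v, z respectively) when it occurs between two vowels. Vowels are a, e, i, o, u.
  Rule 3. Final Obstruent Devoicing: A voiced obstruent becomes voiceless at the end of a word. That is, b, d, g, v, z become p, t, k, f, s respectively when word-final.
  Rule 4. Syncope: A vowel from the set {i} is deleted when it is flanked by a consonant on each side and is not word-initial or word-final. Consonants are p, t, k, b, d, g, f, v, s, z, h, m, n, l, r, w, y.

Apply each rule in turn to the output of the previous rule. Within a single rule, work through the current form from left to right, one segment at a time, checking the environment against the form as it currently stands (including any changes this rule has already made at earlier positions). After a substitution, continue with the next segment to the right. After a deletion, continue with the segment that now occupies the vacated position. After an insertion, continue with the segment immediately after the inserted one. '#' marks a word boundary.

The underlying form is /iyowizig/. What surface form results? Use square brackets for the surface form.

[hyowzk]

Rule 1 Glottal Epenthesis: [iyowizig] → [hiyowizig]
Rule 2 Voicing Between Vowels: no change — [hiyowizig]
Rule 3 Final Obstruent Devoicing: [hiyowizig] → [hiyowizik]
Rule 4 Syncope: [hiyowizik] → [hyowzk]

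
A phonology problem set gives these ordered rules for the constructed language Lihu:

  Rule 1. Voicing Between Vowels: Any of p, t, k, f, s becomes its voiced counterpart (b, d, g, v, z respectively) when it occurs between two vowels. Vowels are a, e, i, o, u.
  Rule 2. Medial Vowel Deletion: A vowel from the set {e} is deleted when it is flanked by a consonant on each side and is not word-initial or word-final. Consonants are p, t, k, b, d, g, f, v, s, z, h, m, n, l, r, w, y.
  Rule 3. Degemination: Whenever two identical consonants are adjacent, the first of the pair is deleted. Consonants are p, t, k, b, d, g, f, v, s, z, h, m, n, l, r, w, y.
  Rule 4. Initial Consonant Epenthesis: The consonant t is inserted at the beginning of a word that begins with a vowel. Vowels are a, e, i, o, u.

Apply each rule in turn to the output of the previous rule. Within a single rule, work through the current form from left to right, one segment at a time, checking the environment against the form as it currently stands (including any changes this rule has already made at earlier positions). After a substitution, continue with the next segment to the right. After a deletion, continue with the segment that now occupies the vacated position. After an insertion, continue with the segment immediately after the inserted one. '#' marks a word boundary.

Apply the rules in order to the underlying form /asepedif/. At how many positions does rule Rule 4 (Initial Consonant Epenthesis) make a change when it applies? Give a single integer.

Rule 1 Voicing Between Vowels: [asepedif] → [azebedif]
Rule 2 Medial Vowel Deletion: [azebedif] → [azbdif]
Rule 3 Degemination: no change — [azbdif]
Rule 4 Initial Consonant Epenthesis: [azbdif] → [tazbdif]
Rule Rule 4 changed 1 position(s).

1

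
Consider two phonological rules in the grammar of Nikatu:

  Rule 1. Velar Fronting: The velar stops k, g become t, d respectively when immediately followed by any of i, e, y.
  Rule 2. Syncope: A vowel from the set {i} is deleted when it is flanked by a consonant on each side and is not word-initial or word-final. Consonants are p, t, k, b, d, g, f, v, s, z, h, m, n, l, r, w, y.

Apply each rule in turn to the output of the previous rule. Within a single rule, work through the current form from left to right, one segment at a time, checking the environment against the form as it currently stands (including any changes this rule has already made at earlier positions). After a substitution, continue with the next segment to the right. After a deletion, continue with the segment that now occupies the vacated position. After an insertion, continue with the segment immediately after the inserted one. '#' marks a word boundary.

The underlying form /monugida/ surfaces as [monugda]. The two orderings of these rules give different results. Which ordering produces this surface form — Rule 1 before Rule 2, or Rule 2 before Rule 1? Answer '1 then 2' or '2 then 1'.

2 then 1

Order 1 then 2:
  1 Velar Fronting: [monugida] → [monudida]
  2 Syncope: [monudida] → [monudda]
  result: [monudda]
Order 2 then 1:
  2 Syncope: [monugida] → [monugda]
  1 Velar Fronting: no change — [monugda]
  result: [monugda]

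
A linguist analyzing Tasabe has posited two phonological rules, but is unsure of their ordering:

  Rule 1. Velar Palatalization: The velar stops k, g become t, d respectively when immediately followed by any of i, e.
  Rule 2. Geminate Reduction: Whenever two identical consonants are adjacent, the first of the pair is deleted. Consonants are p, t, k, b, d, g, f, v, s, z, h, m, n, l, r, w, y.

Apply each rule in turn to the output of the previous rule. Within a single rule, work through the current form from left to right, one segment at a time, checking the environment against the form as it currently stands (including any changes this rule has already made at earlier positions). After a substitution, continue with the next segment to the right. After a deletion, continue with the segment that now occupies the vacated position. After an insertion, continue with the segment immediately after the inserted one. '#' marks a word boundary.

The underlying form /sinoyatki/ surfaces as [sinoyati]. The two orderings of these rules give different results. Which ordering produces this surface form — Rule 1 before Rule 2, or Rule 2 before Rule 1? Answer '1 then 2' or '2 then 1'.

Order 1 then 2:
  1 Velar Palatalization: [sinoyatki] → [sinoyatti]
  2 Geminate Reduction: [sinoyatti] → [sinoyati]
  result: [sinoyati]
Order 2 then 1:
  2 Geminate Reduction: no change — [sinoyatki]
  1 Velar Palatalization: [sinoyatki] → [sinoyatti]
  result: [sinoyatti]

1 then 2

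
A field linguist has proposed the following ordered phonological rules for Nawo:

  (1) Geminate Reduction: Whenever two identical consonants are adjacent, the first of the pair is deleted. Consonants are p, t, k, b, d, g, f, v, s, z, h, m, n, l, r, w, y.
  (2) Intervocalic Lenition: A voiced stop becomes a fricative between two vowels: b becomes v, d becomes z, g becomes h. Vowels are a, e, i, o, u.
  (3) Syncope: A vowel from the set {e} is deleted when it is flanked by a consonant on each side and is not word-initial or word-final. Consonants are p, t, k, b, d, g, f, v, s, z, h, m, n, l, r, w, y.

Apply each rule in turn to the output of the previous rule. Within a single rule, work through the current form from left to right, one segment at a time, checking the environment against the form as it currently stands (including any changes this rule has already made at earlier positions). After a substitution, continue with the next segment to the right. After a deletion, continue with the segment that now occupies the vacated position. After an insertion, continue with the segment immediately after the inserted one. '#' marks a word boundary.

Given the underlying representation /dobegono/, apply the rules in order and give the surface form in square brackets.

(1) Geminate Reduction: no change — [dobegono]
(2) Intervocalic Lenition: [dobegono] → [dovehono]
(3) Syncope: [dovehono] → [dovhono]

[dovhono]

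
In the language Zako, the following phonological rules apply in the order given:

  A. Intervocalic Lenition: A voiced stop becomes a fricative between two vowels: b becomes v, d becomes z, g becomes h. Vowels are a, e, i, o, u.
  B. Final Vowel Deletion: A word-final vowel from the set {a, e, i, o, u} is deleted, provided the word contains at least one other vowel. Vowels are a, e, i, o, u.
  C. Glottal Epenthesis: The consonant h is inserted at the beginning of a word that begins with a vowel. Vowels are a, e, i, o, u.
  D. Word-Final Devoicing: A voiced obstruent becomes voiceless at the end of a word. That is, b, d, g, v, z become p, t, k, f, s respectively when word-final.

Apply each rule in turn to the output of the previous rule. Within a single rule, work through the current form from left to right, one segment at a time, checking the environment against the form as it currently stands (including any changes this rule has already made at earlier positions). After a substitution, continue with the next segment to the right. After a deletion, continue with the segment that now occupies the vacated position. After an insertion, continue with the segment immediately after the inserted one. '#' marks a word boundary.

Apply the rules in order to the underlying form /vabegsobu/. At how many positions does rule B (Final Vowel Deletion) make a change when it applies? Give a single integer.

1

A Intervocalic Lenition: [vabegsobu] → [vavegsovu]
B Final Vowel Deletion: [vavegsovu] → [vavegsov]
C Glottal Epenthesis: no change — [vavegsov]
D Word-Final Devoicing: [vavegsov] → [vavegsof]
Rule B changed 1 position(s).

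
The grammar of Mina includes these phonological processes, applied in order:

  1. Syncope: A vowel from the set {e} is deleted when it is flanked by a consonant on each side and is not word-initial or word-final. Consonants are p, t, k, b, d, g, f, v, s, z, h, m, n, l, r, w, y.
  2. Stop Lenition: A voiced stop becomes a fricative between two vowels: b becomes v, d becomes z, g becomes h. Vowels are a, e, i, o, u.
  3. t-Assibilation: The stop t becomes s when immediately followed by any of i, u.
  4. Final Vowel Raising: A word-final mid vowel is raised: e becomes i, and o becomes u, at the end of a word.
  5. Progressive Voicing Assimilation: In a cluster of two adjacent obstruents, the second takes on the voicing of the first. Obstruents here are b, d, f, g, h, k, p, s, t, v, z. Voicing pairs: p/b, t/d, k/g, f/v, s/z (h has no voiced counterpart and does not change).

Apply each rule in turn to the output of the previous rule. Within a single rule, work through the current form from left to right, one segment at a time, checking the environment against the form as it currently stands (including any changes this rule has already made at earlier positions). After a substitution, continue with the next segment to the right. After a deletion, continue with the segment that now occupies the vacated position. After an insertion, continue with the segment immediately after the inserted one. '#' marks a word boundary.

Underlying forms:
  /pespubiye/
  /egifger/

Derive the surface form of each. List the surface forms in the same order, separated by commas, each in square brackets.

[pspuviyi], [ehifkr]

/pespubiye/:
  1 Syncope: [pespubiye] → [pspubiye]
  2 Stop Lenition: [pspubiye] → [pspuviye]
  3 t-Assibilation: no change — [pspuviye]
  4 Final Vowel Raising: [pspuviye] → [pspuviyi]
  5 Progressive Voicing Assimilation: no change — [pspuviyi]
/egifger/:
  1 Syncope: [egifger] → [egifgr]
  2 Stop Lenition: [egifgr] → [ehifgr]
  3 t-Assibilation: no change — [ehifgr]
  4 Final Vowel Raising: no change — [ehifgr]
  5 Progressive Voicing Assimilation: [ehifgr] → [ehifkr]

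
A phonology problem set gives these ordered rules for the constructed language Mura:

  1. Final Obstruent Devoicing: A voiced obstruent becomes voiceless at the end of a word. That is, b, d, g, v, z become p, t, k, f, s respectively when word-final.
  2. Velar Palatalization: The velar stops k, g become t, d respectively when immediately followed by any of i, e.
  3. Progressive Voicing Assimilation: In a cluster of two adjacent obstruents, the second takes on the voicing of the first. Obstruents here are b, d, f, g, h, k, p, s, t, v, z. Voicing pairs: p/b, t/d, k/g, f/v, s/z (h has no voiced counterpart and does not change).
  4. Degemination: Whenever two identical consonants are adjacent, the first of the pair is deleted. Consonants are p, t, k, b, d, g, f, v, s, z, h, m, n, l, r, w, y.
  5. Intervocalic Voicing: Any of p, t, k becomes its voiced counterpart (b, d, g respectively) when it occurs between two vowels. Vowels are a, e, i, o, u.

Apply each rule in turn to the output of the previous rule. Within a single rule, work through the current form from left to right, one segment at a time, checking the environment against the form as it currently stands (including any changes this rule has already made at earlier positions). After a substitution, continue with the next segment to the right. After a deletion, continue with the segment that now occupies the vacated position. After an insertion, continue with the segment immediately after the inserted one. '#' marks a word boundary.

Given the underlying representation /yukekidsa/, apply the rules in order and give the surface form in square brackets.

1 Final Obstruent Devoicing: no change — [yukekidsa]
2 Velar Palatalization: [yukekidsa] → [yutetidsa]
3 Progressive Voicing Assimilation: [yutetidsa] → [yutetidza]
4 Degemination: no change — [yutetidza]
5 Intervocalic Voicing: [yutetidza] → [yudedidza]

[yudedidza]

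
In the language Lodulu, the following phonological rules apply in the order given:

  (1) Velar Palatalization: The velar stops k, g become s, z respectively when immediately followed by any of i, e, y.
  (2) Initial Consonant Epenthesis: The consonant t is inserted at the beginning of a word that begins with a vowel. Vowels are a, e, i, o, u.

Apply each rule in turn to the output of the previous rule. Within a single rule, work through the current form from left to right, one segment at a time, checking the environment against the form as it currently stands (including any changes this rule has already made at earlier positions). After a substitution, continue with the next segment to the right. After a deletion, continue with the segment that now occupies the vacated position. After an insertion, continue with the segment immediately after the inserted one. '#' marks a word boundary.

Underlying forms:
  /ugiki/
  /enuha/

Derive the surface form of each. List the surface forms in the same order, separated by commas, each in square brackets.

[tuzisi], [tenuha]

/ugiki/:
  (1) Velar Palatalization: [ugiki] → [uzisi]
  (2) Initial Consonant Epenthesis: [uzisi] → [tuzisi]
/enuha/:
  (1) Velar Palatalization: no change — [enuha]
  (2) Initial Consonant Epenthesis: [enuha] → [tenuha]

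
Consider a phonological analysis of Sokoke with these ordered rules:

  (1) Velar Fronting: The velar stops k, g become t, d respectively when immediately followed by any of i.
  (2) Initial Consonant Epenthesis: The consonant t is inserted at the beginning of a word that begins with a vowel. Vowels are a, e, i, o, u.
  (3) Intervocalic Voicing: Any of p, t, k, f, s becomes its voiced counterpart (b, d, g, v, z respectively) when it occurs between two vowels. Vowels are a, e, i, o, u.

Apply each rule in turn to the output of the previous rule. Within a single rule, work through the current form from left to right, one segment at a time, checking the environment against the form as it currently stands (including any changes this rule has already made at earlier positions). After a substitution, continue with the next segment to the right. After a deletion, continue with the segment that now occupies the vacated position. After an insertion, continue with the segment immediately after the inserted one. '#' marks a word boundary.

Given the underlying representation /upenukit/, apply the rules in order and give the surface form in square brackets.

(1) Velar Fronting: [upenukit] → [upenutit]
(2) Initial Consonant Epenthesis: [upenutit] → [tupenutit]
(3) Intervocalic Voicing: [tupenutit] → [tubenudit]

[tubenudit]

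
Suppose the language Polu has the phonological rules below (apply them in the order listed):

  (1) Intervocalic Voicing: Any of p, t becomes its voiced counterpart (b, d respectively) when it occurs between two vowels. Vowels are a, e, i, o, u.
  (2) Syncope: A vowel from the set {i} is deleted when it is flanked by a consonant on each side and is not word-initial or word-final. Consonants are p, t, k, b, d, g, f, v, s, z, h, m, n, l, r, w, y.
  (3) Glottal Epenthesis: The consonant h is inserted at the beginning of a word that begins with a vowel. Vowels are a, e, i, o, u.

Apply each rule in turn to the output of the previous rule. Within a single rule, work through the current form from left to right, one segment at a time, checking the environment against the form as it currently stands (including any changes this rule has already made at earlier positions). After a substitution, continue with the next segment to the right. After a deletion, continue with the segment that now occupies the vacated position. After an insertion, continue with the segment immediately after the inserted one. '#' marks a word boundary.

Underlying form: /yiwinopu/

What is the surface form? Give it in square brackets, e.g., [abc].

[ywnobu]

(1) Intervocalic Voicing: [yiwinopu] → [yiwinobu]
(2) Syncope: [yiwinobu] → [ywnobu]
(3) Glottal Epenthesis: no change — [ywnobu]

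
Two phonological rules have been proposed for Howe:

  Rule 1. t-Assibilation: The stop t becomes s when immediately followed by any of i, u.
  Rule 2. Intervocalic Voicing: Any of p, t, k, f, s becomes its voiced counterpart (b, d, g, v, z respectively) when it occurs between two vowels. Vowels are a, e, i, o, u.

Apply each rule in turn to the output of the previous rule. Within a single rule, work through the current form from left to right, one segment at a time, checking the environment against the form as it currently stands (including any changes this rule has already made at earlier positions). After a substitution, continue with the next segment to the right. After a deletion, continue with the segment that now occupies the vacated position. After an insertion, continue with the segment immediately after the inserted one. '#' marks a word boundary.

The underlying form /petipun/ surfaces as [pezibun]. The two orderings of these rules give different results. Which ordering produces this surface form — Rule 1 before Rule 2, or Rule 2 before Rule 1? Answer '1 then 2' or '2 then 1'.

Order 1 then 2:
  1 t-Assibilation: [petipun] → [pesipun]
  2 Intervocalic Voicing: [pesipun] → [pezibun]
  result: [pezibun]
Order 2 then 1:
  2 Intervocalic Voicing: [petipun] → [pedibun]
  1 t-Assibilation: no change — [pedibun]
  result: [pedibun]

1 then 2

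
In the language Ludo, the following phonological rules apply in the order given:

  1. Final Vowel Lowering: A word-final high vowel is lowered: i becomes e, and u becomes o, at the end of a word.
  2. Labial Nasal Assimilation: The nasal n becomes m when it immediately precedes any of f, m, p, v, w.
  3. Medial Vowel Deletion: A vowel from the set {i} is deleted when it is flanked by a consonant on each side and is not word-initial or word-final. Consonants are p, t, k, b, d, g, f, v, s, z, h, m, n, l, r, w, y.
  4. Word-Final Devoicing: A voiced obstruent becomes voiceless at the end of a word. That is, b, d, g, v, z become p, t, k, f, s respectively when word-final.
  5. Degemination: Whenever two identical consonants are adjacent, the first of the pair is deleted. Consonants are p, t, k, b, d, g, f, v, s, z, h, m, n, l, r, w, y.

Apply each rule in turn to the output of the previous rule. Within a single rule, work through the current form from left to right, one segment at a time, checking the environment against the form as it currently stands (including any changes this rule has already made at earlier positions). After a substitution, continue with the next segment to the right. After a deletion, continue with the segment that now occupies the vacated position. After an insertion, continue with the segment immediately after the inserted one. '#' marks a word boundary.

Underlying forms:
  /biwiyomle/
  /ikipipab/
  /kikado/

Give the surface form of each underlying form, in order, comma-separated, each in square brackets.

/biwiyomle/:
  1 Final Vowel Lowering: no change — [biwiyomle]
  2 Labial Nasal Assimilation: no change — [biwiyomle]
  3 Medial Vowel Deletion: [biwiyomle] → [bwyomle]
  4 Word-Final Devoicing: no change — [bwyomle]
  5 Degemination: no change — [bwyomle]
/ikipipab/:
  1 Final Vowel Lowering: no change — [ikipipab]
  2 Labial Nasal Assimilation: no change — [ikipipab]
  3 Medial Vowel Deletion: [ikipipab] → [ikppab]
  4 Word-Final Devoicing: [ikppab] → [ikppap]
  5 Degemination: [ikppap] → [ikpap]
/kikado/:
  1 Final Vowel Lowering: no change — [kikado]
  2 Labial Nasal Assimilation: no change — [kikado]
  3 Medial Vowel Deletion: [kikado] → [kkado]
  4 Word-Final Devoicing: no change — [kkado]
  5 Degemination: [kkado] → [kado]

[bwyomle], [ikpap], [kado]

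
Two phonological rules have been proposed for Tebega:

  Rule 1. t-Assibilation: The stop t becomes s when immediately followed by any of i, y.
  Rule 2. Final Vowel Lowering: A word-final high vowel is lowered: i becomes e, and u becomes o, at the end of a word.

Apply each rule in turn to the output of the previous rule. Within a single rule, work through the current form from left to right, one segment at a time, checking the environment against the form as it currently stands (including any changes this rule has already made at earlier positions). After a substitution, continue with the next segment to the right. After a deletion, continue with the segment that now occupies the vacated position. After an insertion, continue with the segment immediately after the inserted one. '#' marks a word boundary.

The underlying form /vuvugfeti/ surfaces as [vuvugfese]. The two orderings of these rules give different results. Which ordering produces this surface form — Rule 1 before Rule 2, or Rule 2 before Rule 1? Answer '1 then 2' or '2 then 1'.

Order 1 then 2:
  1 t-Assibilation: [vuvugfeti] → [vuvugfesi]
  2 Final Vowel Lowering: [vuvugfesi] → [vuvugfese]
  result: [vuvugfese]
Order 2 then 1:
  2 Final Vowel Lowering: [vuvugfeti] → [vuvugfete]
  1 t-Assibilation: no change — [vuvugfete]
  result: [vuvugfete]

1 then 2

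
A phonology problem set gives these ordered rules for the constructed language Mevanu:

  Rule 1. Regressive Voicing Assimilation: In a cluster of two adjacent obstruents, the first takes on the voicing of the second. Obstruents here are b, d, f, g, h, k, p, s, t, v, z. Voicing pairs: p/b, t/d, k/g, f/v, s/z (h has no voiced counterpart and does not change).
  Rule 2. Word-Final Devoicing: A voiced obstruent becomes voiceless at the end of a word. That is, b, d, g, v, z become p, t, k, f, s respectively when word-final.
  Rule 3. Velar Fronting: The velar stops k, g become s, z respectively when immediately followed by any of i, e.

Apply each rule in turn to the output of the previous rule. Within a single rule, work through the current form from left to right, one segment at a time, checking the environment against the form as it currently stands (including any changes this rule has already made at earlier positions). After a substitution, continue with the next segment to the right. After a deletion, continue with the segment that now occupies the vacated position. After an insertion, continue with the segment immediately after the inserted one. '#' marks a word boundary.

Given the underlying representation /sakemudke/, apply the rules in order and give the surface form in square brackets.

Rule 1 Regressive Voicing Assimilation: [sakemudke] → [sakemutke]
Rule 2 Word-Final Devoicing: no change — [sakemutke]
Rule 3 Velar Fronting: [sakemutke] → [sasemutse]

[sasemutse]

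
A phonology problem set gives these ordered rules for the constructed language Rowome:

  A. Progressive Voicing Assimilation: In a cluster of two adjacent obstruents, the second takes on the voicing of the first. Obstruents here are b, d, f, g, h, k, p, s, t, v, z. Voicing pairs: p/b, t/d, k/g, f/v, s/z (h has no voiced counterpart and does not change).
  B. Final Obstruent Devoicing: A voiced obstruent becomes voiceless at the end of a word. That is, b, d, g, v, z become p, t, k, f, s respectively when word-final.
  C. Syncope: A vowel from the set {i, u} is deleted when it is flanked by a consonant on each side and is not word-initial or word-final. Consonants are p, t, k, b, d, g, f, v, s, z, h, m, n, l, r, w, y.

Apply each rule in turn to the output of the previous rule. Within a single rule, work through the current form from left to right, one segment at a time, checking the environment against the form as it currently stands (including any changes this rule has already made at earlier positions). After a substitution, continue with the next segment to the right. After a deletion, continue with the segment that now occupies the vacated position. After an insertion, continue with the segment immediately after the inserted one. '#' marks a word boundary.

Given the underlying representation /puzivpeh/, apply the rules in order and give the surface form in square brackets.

[pzvbeh]

A Progressive Voicing Assimilation: [puzivpeh] → [puzivbeh]
B Final Obstruent Devoicing: no change — [puzivbeh]
C Syncope: [puzivbeh] → [pzvbeh]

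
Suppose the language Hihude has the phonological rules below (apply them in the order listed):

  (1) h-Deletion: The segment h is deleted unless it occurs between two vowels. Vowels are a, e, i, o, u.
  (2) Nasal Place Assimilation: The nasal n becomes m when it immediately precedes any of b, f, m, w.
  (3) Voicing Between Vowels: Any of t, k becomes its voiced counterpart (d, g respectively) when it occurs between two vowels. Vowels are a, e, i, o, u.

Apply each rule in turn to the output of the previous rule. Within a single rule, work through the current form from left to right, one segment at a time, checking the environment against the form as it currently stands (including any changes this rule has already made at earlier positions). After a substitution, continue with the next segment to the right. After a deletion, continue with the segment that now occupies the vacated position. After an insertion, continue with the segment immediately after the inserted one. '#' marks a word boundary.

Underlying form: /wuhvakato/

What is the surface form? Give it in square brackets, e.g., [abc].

(1) h-Deletion: [wuhvakato] → [wuvakato]
(2) Nasal Place Assimilation: no change — [wuvakato]
(3) Voicing Between Vowels: [wuvakato] → [wuvagado]

[wuvagado]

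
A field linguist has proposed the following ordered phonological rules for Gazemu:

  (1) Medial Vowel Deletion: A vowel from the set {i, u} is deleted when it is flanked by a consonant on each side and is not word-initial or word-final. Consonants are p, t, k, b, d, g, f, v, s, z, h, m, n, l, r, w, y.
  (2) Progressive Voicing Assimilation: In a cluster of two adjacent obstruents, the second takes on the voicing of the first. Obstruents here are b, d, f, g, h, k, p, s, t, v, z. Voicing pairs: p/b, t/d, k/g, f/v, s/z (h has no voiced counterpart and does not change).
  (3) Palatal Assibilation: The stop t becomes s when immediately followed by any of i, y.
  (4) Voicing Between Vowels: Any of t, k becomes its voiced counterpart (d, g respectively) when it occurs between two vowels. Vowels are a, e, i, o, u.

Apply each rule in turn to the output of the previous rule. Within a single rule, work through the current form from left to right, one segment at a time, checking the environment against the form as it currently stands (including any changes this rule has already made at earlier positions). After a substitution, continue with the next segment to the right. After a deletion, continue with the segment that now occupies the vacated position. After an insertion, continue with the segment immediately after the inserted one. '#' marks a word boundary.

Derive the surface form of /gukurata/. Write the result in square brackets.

(1) Medial Vowel Deletion: [gukurata] → [gkrata]
(2) Progressive Voicing Assimilation: [gkrata] → [ggrata]
(3) Palatal Assibilation: no change — [ggrata]
(4) Voicing Between Vowels: [ggrata] → [ggrada]

[ggrada]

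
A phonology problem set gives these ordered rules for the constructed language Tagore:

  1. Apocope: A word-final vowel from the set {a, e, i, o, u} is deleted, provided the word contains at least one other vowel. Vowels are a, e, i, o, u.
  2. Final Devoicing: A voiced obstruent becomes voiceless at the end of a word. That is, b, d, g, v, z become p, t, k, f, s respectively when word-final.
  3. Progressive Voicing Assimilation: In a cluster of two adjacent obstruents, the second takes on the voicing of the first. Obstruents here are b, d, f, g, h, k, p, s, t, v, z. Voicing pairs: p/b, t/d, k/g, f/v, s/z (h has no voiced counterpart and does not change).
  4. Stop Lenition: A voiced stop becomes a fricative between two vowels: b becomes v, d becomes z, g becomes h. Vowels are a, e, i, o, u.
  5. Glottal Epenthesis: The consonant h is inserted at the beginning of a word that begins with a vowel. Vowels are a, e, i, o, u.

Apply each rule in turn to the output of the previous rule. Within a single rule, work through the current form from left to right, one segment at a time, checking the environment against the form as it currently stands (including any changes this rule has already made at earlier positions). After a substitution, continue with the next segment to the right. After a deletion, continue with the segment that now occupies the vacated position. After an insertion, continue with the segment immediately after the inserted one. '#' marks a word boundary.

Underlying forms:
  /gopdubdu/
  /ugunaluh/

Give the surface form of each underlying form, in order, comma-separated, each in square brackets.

/gopdubdu/:
  1 Apocope: [gopdubdu] → [gopdubd]
  2 Final Devoicing: [gopdubd] → [gopdubt]
  3 Progressive Voicing Assimilation: [gopdubt] → [goptubd]
  4 Stop Lenition: no change — [goptubd]
  5 Glottal Epenthesis: no change — [goptubd]
/ugunaluh/:
  1 Apocope: no change — [ugunaluh]
  2 Final Devoicing: no change — [ugunaluh]
  3 Progressive Voicing Assimilation: no change — [ugunaluh]
  4 Stop Lenition: [ugunaluh] → [uhunaluh]
  5 Glottal Epenthesis: [uhunaluh] → [huhunaluh]

[goptubd], [huhunaluh]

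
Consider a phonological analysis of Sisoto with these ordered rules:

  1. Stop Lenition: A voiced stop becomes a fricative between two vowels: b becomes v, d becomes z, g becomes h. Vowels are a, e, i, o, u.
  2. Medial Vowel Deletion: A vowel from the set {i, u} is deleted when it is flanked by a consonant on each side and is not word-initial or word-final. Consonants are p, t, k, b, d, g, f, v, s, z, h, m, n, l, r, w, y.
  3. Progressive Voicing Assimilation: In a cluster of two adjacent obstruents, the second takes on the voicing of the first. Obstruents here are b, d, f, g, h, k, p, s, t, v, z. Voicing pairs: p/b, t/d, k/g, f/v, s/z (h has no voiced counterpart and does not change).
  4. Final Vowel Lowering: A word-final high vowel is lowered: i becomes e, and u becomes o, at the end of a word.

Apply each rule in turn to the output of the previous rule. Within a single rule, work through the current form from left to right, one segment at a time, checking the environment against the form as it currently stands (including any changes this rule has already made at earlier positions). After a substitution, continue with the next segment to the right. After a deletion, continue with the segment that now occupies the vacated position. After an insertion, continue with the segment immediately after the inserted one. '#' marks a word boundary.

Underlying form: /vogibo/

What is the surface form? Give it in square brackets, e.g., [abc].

1 Stop Lenition: [vogibo] → [vohivo]
2 Medial Vowel Deletion: [vohivo] → [vohvo]
3 Progressive Voicing Assimilation: [vohvo] → [vohfo]
4 Final Vowel Lowering: no change — [vohfo]

[vohfo]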